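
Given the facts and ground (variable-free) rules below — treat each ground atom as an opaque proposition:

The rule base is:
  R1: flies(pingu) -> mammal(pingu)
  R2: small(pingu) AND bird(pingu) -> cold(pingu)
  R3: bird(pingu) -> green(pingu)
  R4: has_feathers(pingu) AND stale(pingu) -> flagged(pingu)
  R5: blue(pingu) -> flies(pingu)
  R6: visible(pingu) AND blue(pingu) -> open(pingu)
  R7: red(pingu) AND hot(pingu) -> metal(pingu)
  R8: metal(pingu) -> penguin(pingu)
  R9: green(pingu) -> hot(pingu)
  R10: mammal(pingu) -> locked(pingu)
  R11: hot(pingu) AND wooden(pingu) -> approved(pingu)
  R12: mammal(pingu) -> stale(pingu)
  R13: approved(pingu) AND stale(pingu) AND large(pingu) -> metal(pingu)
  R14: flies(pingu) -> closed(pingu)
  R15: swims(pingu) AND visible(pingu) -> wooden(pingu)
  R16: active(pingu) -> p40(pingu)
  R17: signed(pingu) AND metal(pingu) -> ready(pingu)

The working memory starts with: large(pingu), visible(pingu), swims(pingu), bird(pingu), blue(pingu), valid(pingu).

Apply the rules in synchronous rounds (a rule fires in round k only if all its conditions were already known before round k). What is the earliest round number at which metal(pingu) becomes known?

Round 1: R3 [bird(pingu) -> green(pingu)]; R5 [blue(pingu) -> flies(pingu)]; R6 [visible(pingu) AND blue(pingu) -> open(pingu)]; R15 [swims(pingu) AND visible(pingu) -> wooden(pingu)]. Adds green(pingu), flies(pingu), open(pingu), wooden(pingu).
Round 2: R1 [flies(pingu) -> mammal(pingu)]; R9 [green(pingu) -> hot(pingu)]; R14 [flies(pingu) -> closed(pingu)]. Adds mammal(pingu), hot(pingu), closed(pingu).
Round 3: R10 [mammal(pingu) -> locked(pingu)]; R11 [hot(pingu) AND wooden(pingu) -> approved(pingu)]; R12 [mammal(pingu) -> stale(pingu)]. Adds locked(pingu), approved(pingu), stale(pingu).
Round 4: R13 [approved(pingu) AND stale(pingu) AND large(pingu) -> metal(pingu)]. Adds metal(pingu).
metal(pingu) first appears in round 4.

4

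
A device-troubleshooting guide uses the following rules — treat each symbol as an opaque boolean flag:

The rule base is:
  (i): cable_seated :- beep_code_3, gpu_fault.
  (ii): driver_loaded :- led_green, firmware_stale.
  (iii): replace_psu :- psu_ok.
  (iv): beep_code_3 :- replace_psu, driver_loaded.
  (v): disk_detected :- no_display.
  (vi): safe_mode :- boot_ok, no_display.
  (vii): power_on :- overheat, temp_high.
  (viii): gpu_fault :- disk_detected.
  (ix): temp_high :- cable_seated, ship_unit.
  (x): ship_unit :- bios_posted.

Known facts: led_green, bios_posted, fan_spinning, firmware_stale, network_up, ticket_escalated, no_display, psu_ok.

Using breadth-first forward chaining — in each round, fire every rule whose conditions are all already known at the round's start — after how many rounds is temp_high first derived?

4

Round 1 — (ii), (iii), (v), (x), derive driver_loaded, replace_psu, disk_detected, ship_unit.
Round 2 — (iv), (viii), derive beep_code_3, gpu_fault.
Round 3 — (i), derive cable_seated.
Round 4 — (ix), derive temp_high.
temp_high first appears in round 4.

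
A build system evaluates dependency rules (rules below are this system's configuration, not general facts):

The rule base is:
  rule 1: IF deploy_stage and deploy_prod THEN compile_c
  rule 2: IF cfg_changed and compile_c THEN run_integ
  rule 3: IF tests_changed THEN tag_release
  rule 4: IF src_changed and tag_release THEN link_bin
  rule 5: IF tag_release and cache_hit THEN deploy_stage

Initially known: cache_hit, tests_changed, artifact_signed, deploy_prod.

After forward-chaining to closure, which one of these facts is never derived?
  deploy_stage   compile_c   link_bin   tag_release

Round 1: rule 3 [IF tests_changed THEN tag_release]. New: tag_release.
Round 2: rule 5 [IF tag_release and cache_hit THEN deploy_stage]. New: deploy_stage.
Round 3: rule 1 [IF deploy_stage and deploy_prod THEN compile_c]. New: compile_c.
Derived: compile_c (round 3), deploy_stage (round 2), tag_release (round 1). link_bin never appears in any round.

link_bin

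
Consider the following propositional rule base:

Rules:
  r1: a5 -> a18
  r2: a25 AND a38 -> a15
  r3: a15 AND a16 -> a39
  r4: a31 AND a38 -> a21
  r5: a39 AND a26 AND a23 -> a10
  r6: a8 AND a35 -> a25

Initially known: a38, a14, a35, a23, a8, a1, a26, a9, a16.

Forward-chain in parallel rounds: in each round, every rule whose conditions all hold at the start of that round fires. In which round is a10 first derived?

Round 1: r6 [a8 AND a35 -> a25]. New: a25.
Round 2: r2 [a25 AND a38 -> a15]. New: a15.
Round 3: r3 [a15 AND a16 -> a39]. New: a39.
Round 4: r5 [a39 AND a26 AND a23 -> a10]. New: a10.
a10 first appears in round 4.

4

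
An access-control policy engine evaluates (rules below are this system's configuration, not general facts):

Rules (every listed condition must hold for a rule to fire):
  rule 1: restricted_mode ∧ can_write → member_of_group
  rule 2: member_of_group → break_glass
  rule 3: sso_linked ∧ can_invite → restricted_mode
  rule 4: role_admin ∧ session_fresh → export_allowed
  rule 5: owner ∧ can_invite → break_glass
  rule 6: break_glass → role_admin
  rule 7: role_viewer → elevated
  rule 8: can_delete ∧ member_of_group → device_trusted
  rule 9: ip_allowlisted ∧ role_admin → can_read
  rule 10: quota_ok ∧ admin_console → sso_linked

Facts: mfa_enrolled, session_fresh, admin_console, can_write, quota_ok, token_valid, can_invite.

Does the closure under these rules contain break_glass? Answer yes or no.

Round 1 fires rule 10, giving sso_linked.
Round 2 fires rule 3, giving restricted_mode.
Round 3 fires rule 1, giving member_of_group.
Round 4 fires rule 2, giving break_glass.
Round 5 fires rule 6, giving role_admin.
Round 6 fires rule 4, giving export_allowed.
break_glass appears in round 4, so it is derivable.

yes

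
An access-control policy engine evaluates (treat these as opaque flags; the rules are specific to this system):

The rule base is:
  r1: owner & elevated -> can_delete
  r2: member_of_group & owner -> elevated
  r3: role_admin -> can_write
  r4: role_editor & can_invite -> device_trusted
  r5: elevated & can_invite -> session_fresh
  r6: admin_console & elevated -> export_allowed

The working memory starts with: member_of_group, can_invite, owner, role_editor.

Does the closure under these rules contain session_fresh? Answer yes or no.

Round 1: r2 [member_of_group & owner -> elevated]; r4 [role_editor & can_invite -> device_trusted]. New: elevated, device_trusted.
Round 2: r1 [owner & elevated -> can_delete]; r5 [elevated & can_invite -> session_fresh]. New: can_delete, session_fresh.
session_fresh appears in round 2, so it is derivable.

yes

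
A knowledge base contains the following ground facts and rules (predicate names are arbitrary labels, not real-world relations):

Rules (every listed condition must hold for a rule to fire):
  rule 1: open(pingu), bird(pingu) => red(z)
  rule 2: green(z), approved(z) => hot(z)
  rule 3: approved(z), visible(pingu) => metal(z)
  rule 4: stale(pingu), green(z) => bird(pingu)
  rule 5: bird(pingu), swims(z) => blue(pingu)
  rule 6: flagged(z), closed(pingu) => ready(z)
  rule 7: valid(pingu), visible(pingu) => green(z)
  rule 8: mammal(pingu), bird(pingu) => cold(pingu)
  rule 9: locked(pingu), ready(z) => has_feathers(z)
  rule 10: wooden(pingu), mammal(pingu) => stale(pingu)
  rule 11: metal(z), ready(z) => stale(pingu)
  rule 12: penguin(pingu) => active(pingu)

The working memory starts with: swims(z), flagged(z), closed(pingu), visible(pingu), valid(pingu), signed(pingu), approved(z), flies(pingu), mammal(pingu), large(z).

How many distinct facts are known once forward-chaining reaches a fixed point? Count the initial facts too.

[1] rule 3 [approved(z), visible(pingu) => metal(z)]; rule 6 [flagged(z), closed(pingu) => ready(z)]; rule 7 [valid(pingu), visible(pingu) => green(z)]. ⇒ new: metal(z), ready(z), green(z).
[2] rule 2 [green(z), approved(z) => hot(z)]; rule 11 [metal(z), ready(z) => stale(pingu)]. ⇒ new: hot(z), stale(pingu).
[3] rule 4 [stale(pingu), green(z) => bird(pingu)]. ⇒ new: bird(pingu).
[4] rule 5 [bird(pingu), swims(z) => blue(pingu)]; rule 8 [mammal(pingu), bird(pingu) => cold(pingu)]. ⇒ new: blue(pingu), cold(pingu).
Closure: {approved(z), bird(pingu), blue(pingu), closed(pingu), cold(pingu), flagged(z), flies(pingu), green(z), hot(z), large(z), mammal(pingu), metal(z), ready(z), signed(pingu), stale(pingu), swims(z), valid(pingu), visible(pingu)} — 18 facts.

18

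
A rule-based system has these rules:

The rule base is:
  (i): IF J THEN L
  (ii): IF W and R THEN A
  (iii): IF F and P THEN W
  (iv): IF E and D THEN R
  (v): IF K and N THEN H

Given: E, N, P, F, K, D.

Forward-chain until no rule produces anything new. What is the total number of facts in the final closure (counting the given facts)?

[1] (iii) [IF F and P THEN W]; (iv) [IF E and D THEN R]; (v) [IF K and N THEN H]. ⇒ new: W, R, H.
[2] (ii) [IF W and R THEN A]. ⇒ new: A.
Closure: {A, D, E, F, H, K, N, P, R, W} — 10 facts.

10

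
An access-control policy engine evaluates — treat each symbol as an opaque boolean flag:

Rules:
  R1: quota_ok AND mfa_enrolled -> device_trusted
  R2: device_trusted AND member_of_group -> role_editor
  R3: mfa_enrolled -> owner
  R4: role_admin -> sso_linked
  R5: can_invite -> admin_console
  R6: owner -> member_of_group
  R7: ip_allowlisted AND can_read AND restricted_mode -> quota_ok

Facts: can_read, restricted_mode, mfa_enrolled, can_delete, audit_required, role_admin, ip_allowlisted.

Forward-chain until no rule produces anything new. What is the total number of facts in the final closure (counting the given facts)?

Round 1 — R3, R4, R7, derive owner, sso_linked, quota_ok.
Round 2 — R1, R6, derive device_trusted, member_of_group.
Round 3 — R2, derive role_editor.
Closure: {audit_required, can_delete, can_read, device_trusted, ip_allowlisted, member_of_group, mfa_enrolled, owner, quota_ok, restricted_mode, role_admin, role_editor, sso_linked} — 13 facts.

13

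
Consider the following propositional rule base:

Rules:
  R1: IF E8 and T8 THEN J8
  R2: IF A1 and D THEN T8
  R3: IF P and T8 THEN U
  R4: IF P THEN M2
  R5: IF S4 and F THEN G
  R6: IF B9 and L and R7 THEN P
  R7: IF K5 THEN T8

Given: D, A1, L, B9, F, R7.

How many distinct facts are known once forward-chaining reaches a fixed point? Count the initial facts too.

10

Round 1 fires R2, R6, giving T8, P.
Round 2 fires R3, R4, giving U, M2.
Closure: {A1, B9, D, F, L, M2, P, R7, T8, U} — 10 facts.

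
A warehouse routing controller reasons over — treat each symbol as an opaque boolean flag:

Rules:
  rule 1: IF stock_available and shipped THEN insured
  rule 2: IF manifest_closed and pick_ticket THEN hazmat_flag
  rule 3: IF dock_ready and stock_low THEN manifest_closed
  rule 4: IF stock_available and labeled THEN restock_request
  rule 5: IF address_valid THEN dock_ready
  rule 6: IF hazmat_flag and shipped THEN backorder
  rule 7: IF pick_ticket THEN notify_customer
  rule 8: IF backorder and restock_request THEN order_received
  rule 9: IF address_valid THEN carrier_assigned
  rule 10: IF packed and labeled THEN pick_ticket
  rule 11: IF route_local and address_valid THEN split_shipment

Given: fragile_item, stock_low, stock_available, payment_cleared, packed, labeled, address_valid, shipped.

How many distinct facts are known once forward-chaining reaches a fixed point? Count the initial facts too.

Round 1 — rule 1, rule 4, rule 5, rule 9, rule 10, derive insured, restock_request, dock_ready, carrier_assigned, pick_ticket.
Round 2 — rule 3, rule 7, derive manifest_closed, notify_customer.
Round 3 — rule 2, derive hazmat_flag.
Round 4 — rule 6, derive backorder.
Round 5 — rule 8, derive order_received.
Closure: {address_valid, backorder, carrier_assigned, dock_ready, fragile_item, hazmat_flag, insured, labeled, manifest_closed, notify_customer, order_received, packed, payment_cleared, pick_ticket, restock_request, shipped, stock_available, stock_low} — 18 facts.

18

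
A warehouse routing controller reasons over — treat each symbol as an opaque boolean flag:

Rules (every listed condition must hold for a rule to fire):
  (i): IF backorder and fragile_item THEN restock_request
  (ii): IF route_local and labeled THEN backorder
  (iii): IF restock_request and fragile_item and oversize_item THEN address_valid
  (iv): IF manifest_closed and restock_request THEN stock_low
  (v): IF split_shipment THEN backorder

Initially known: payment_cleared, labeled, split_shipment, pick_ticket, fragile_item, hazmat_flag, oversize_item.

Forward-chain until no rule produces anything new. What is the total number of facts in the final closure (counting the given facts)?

[1] (v) [IF split_shipment THEN backorder]. ⇒ new: backorder.
[2] (i) [IF backorder and fragile_item THEN restock_request]. ⇒ new: restock_request.
[3] (iii) [IF restock_request and fragile_item and oversize_item THEN address_valid]. ⇒ new: address_valid.
Closure: {address_valid, backorder, fragile_item, hazmat_flag, labeled, oversize_item, payment_cleared, pick_ticket, restock_request, split_shipment} — 10 facts.

10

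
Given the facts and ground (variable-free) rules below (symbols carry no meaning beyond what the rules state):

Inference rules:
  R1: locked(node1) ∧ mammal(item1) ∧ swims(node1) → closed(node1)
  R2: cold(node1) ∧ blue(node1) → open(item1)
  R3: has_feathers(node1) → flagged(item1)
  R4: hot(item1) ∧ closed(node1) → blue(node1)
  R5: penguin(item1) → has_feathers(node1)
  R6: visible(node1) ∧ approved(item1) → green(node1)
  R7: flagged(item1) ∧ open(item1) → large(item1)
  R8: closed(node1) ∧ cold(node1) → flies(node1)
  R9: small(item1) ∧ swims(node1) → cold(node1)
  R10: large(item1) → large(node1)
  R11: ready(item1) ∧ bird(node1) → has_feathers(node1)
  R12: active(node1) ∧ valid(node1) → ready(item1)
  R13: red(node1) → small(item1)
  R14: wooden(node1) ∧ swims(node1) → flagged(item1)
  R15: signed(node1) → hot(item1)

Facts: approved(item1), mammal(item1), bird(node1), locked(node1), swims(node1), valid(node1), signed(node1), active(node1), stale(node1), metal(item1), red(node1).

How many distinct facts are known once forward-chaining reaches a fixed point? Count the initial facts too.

Round 1: R1 [locked(node1) ∧ mammal(item1) ∧ swims(node1) → closed(node1)]; R12 [active(node1) ∧ valid(node1) → ready(item1)]; R13 [red(node1) → small(item1)]; R15 [signed(node1) → hot(item1)]. Adds closed(node1), ready(item1), small(item1), hot(item1).
Round 2: R4 [hot(item1) ∧ closed(node1) → blue(node1)]; R9 [small(item1) ∧ swims(node1) → cold(node1)]; R11 [ready(item1) ∧ bird(node1) → has_feathers(node1)]. Adds blue(node1), cold(node1), has_feathers(node1).
Round 3: R2 [cold(node1) ∧ blue(node1) → open(item1)]; R3 [has_feathers(node1) → flagged(item1)]; R8 [closed(node1) ∧ cold(node1) → flies(node1)]. Adds open(item1), flagged(item1), flies(node1).
Round 4: R7 [flagged(item1) ∧ open(item1) → large(item1)]. Adds large(item1).
Round 5: R10 [large(item1) → large(node1)]. Adds large(node1).
Closure: {active(node1), approved(item1), bird(node1), blue(node1), closed(node1), cold(node1), flagged(item1), flies(node1), has_feathers(node1), hot(item1), large(item1), large(node1), locked(node1), mammal(item1), metal(item1), open(item1), ready(item1), red(node1), signed(node1), small(item1), stale(node1), swims(node1), valid(node1)} — 23 facts.

23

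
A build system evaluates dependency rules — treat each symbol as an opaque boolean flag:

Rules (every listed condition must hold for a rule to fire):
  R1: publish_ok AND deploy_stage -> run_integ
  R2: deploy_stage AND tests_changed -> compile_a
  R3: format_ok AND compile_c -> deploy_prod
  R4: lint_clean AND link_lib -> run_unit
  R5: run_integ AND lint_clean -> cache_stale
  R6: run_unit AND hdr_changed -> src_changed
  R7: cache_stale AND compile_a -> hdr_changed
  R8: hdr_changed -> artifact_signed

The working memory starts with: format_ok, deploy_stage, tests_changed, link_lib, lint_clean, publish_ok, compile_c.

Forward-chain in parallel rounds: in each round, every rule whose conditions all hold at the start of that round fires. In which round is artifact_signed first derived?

4

Round 1: R1 [publish_ok AND deploy_stage -> run_integ]; R2 [deploy_stage AND tests_changed -> compile_a]; R3 [format_ok AND compile_c -> deploy_prod]; R4 [lint_clean AND link_lib -> run_unit]. Adds run_integ, compile_a, deploy_prod, run_unit.
Round 2: R5 [run_integ AND lint_clean -> cache_stale]. Adds cache_stale.
Round 3: R7 [cache_stale AND compile_a -> hdr_changed]. Adds hdr_changed.
Round 4: R6 [run_unit AND hdr_changed -> src_changed]; R8 [hdr_changed -> artifact_signed]. Adds src_changed, artifact_signed.
artifact_signed first appears in round 4.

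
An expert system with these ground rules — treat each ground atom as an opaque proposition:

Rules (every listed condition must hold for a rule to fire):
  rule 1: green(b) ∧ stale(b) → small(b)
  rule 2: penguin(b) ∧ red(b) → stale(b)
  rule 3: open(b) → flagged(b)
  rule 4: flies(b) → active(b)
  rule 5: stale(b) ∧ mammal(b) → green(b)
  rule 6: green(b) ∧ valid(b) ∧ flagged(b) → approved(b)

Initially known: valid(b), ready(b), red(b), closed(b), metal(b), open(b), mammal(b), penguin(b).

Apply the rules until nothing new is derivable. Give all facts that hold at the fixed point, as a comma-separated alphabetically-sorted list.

approved(b), closed(b), flagged(b), green(b), mammal(b), metal(b), open(b), penguin(b), ready(b), red(b), small(b), stale(b), valid(b)

Round 1: rule 2 [penguin(b) ∧ red(b) → stale(b)]; rule 3 [open(b) → flagged(b)]. New: stale(b), flagged(b).
Round 2: rule 5 [stale(b) ∧ mammal(b) → green(b)]. New: green(b).
Round 3: rule 1 [green(b) ∧ stale(b) → small(b)]; rule 6 [green(b) ∧ valid(b) ∧ flagged(b) → approved(b)]. New: small(b), approved(b).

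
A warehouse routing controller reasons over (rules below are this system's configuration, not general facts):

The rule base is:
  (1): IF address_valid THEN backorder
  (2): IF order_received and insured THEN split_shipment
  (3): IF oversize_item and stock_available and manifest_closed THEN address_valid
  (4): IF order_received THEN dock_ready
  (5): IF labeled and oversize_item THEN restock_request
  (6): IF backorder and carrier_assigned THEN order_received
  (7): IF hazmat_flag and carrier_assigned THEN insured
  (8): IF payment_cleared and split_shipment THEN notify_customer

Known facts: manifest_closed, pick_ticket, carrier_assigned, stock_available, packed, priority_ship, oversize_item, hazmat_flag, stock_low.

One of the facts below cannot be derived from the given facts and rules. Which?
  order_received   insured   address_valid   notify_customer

notify_customer

Round 1: (3) [IF oversize_item and stock_available and manifest_closed THEN address_valid]; (7) [IF hazmat_flag and carrier_assigned THEN insured]. Adds address_valid, insured.
Round 2: (1) [IF address_valid THEN backorder]. Adds backorder.
Round 3: (6) [IF backorder and carrier_assigned THEN order_received]. Adds order_received.
Round 4: (2) [IF order_received and insured THEN split_shipment]; (4) [IF order_received THEN dock_ready]. Adds split_shipment, dock_ready.
Derived: order_received (round 3), insured (round 1), address_valid (round 1). notify_customer never appears in any round.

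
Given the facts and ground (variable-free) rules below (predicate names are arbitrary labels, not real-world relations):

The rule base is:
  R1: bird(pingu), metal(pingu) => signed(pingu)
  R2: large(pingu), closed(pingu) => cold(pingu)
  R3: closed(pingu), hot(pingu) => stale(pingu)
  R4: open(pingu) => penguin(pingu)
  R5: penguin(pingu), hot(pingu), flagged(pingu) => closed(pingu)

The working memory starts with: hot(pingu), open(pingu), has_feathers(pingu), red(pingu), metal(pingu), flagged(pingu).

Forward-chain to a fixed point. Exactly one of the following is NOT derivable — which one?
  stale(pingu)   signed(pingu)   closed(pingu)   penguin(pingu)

signed(pingu)

Round 1: R4 [open(pingu) => penguin(pingu)]. New: penguin(pingu).
Round 2: R5 [penguin(pingu), hot(pingu), flagged(pingu) => closed(pingu)]. New: closed(pingu).
Round 3: R3 [closed(pingu), hot(pingu) => stale(pingu)]. New: stale(pingu).
Derived: closed(pingu) (round 2), penguin(pingu) (round 1), stale(pingu) (round 3). signed(pingu) never appears in any round.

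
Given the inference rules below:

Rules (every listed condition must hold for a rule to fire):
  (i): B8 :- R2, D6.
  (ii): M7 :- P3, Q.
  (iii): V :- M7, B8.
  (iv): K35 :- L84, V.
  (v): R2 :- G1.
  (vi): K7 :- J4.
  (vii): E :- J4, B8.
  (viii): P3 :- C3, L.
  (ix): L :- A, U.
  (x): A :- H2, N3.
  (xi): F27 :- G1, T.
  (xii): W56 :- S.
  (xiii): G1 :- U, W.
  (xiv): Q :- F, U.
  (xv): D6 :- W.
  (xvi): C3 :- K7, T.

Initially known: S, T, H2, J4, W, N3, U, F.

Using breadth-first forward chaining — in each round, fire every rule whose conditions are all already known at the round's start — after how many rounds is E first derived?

Round 1 fires (vi), (x), (xii), (xiii), (xiv), (xv), giving K7, A, W56, G1, Q, D6.
Round 2 fires (v), (ix), (xi), (xvi), giving R2, L, F27, C3.
Round 3 fires (i), (viii), giving B8, P3.
Round 4 fires (ii), (vii), giving M7, E.
E first appears in round 4.

4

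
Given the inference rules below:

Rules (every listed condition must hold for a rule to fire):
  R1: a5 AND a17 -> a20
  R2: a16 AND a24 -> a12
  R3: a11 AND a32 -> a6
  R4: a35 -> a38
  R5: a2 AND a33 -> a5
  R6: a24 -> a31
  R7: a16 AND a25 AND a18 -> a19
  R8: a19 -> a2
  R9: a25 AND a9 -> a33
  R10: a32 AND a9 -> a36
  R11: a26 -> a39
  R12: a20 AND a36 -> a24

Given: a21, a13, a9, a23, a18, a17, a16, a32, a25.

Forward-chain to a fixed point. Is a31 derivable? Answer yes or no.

Round 1: R7 [a16 AND a25 AND a18 -> a19]; R9 [a25 AND a9 -> a33]; R10 [a32 AND a9 -> a36]. Adds a19, a33, a36.
Round 2: R8 [a19 -> a2]. Adds a2.
Round 3: R5 [a2 AND a33 -> a5]. Adds a5.
Round 4: R1 [a5 AND a17 -> a20]. Adds a20.
Round 5: R12 [a20 AND a36 -> a24]. Adds a24.
Round 6: R2 [a16 AND a24 -> a12]; R6 [a24 -> a31]. Adds a12, a31.
a31 appears in round 6, so it is derivable.

yes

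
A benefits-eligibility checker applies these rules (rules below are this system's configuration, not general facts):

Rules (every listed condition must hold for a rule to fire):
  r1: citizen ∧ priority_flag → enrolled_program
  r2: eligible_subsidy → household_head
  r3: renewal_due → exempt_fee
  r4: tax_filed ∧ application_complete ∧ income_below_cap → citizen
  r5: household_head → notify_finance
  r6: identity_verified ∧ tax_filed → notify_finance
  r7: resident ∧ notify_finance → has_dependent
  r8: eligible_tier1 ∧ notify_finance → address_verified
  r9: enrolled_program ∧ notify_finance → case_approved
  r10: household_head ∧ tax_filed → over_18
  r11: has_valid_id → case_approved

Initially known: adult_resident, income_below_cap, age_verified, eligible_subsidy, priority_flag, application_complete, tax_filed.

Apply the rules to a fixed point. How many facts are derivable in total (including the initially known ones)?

Round 1 fires r2, r4, giving household_head, citizen.
Round 2 fires r1, r5, r10, giving enrolled_program, notify_finance, over_18.
Round 3 fires r9, giving case_approved.
Closure: {adult_resident, age_verified, application_complete, case_approved, citizen, eligible_subsidy, enrolled_program, household_head, income_below_cap, notify_finance, over_18, priority_flag, tax_filed} — 13 facts.

13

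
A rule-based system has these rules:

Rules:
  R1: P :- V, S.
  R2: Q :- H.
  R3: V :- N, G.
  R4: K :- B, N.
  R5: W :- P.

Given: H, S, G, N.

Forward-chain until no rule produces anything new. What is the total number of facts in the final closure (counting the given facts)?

Round 1 — R2, R3, derive Q, V.
Round 2 — R1, derive P.
Round 3 — R5, derive W.
Closure: {G, H, N, P, Q, S, V, W} — 8 facts.

8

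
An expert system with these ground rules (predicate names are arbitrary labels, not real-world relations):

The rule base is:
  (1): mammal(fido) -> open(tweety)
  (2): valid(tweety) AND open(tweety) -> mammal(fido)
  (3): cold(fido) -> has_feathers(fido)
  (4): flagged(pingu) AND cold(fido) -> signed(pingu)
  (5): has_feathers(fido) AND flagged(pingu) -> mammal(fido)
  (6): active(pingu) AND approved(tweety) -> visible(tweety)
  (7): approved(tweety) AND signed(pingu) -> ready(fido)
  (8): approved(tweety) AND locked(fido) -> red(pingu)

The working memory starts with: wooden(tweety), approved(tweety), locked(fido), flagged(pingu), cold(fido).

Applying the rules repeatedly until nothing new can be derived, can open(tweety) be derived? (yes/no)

Round 1: (3) [cold(fido) -> has_feathers(fido)]; (4) [flagged(pingu) AND cold(fido) -> signed(pingu)]; (8) [approved(tweety) AND locked(fido) -> red(pingu)]. New: has_feathers(fido), signed(pingu), red(pingu).
Round 2: (5) [has_feathers(fido) AND flagged(pingu) -> mammal(fido)]; (7) [approved(tweety) AND signed(pingu) -> ready(fido)]. New: mammal(fido), ready(fido).
Round 3: (1) [mammal(fido) -> open(tweety)]. New: open(tweety).
open(tweety) appears in round 3, so it is derivable.

yes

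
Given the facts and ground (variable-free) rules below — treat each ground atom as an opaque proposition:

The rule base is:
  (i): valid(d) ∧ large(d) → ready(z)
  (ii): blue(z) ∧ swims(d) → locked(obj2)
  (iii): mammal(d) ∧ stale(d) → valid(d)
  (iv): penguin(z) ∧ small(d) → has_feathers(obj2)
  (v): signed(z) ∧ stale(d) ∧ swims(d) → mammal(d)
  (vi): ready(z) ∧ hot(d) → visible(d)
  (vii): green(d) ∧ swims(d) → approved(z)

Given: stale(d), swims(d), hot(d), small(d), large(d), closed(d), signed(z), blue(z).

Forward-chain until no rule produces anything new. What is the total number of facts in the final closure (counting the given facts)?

13

Round 1: (ii) [blue(z) ∧ swims(d) → locked(obj2)]; (v) [signed(z) ∧ stale(d) ∧ swims(d) → mammal(d)]. New: locked(obj2), mammal(d).
Round 2: (iii) [mammal(d) ∧ stale(d) → valid(d)]. New: valid(d).
Round 3: (i) [valid(d) ∧ large(d) → ready(z)]. New: ready(z).
Round 4: (vi) [ready(z) ∧ hot(d) → visible(d)]. New: visible(d).
Closure: {blue(z), closed(d), hot(d), large(d), locked(obj2), mammal(d), ready(z), signed(z), small(d), stale(d), swims(d), valid(d), visible(d)} — 13 facts.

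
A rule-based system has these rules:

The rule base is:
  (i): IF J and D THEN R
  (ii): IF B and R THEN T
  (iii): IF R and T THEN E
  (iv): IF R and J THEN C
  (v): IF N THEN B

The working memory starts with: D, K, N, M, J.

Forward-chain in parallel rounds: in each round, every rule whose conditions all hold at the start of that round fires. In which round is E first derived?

Round 1 — (i), (v), derive R, B.
Round 2 — (ii), (iv), derive T, C.
Round 3 — (iii), derive E.
E first appears in round 3.

3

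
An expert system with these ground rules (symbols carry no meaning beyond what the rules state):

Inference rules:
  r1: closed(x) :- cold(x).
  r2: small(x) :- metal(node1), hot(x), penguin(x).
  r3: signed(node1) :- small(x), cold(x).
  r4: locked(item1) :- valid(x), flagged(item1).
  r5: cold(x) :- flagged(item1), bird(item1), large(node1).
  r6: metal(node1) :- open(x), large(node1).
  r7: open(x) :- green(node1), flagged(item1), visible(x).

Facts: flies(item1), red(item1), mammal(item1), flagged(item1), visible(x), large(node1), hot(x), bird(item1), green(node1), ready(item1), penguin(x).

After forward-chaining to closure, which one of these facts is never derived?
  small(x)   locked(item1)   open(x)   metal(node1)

locked(item1)

Round 1 — r5, r7, derive cold(x), open(x).
Round 2 — r1, r6, derive closed(x), metal(node1).
Round 3 — r2, derive small(x).
Round 4 — r3, derive signed(node1).
Derived: open(x) (round 1), metal(node1) (round 2), small(x) (round 3). locked(item1) never appears in any round.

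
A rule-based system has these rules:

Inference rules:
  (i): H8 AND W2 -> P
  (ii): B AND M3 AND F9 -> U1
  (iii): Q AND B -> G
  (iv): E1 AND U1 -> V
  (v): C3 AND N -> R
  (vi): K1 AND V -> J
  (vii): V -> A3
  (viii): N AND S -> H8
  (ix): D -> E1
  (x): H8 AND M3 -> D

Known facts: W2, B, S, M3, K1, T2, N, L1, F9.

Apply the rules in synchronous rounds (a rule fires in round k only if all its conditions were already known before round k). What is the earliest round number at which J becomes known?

Round 1 — (ii), (viii), derive U1, H8.
Round 2 — (i), (x), derive P, D.
Round 3 — (ix), derive E1.
Round 4 — (iv), derive V.
Round 5 — (vi), (vii), derive J, A3.
J first appears in round 5.

5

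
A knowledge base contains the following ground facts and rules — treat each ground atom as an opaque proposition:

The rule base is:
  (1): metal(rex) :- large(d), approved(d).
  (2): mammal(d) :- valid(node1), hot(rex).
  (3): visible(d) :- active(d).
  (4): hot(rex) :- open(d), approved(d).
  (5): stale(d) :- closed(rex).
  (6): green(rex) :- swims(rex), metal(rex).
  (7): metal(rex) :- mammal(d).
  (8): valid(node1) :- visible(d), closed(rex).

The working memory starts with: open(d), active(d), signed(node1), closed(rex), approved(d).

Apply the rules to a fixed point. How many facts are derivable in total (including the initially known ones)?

11

Round 1 fires (3), (4), (5), giving visible(d), hot(rex), stale(d).
Round 2 fires (8), giving valid(node1).
Round 3 fires (2), giving mammal(d).
Round 4 fires (7), giving metal(rex).
Closure: {active(d), approved(d), closed(rex), hot(rex), mammal(d), metal(rex), open(d), signed(node1), stale(d), valid(node1), visible(d)} — 11 facts.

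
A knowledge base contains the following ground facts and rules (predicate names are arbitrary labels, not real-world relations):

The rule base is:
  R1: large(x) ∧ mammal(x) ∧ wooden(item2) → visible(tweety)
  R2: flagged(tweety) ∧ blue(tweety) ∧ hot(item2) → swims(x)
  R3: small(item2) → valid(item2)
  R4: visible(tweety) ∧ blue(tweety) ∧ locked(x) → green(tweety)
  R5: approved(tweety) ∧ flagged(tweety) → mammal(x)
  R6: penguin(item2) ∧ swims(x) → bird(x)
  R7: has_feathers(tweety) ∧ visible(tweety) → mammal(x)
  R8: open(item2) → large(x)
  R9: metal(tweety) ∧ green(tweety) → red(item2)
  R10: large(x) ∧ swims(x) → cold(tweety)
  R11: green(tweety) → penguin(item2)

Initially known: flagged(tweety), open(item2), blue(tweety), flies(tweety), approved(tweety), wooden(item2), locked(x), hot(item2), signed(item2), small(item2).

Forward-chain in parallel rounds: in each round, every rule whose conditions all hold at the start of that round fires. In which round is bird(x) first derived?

5

[1] R2 [flagged(tweety) ∧ blue(tweety) ∧ hot(item2) → swims(x)]; R3 [small(item2) → valid(item2)]; R5 [approved(tweety) ∧ flagged(tweety) → mammal(x)]; R8 [open(item2) → large(x)]. ⇒ new: swims(x), valid(item2), mammal(x), large(x).
[2] R1 [large(x) ∧ mammal(x) ∧ wooden(item2) → visible(tweety)]; R10 [large(x) ∧ swims(x) → cold(tweety)]. ⇒ new: visible(tweety), cold(tweety).
[3] R4 [visible(tweety) ∧ blue(tweety) ∧ locked(x) → green(tweety)]. ⇒ new: green(tweety).
[4] R11 [green(tweety) → penguin(item2)]. ⇒ new: penguin(item2).
[5] R6 [penguin(item2) ∧ swims(x) → bird(x)]. ⇒ new: bird(x).
bird(x) first appears in round 5.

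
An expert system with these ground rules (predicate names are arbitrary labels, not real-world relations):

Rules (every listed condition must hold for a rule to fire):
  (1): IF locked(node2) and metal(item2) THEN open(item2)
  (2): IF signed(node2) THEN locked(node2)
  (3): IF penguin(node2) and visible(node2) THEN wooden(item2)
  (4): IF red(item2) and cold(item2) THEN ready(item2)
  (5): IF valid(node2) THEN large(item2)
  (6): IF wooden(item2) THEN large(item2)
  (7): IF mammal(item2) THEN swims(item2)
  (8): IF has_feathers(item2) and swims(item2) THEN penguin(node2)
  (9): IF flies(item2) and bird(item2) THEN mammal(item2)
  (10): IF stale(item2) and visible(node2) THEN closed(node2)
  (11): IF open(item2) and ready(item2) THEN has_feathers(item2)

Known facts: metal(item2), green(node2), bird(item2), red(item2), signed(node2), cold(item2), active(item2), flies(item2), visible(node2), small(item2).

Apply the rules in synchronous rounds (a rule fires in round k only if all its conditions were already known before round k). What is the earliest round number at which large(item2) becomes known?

6

[1] (2) [IF signed(node2) THEN locked(node2)]; (4) [IF red(item2) and cold(item2) THEN ready(item2)]; (9) [IF flies(item2) and bird(item2) THEN mammal(item2)]. ⇒ new: locked(node2), ready(item2), mammal(item2).
[2] (1) [IF locked(node2) and metal(item2) THEN open(item2)]; (7) [IF mammal(item2) THEN swims(item2)]. ⇒ new: open(item2), swims(item2).
[3] (11) [IF open(item2) and ready(item2) THEN has_feathers(item2)]. ⇒ new: has_feathers(item2).
[4] (8) [IF has_feathers(item2) and swims(item2) THEN penguin(node2)]. ⇒ new: penguin(node2).
[5] (3) [IF penguin(node2) and visible(node2) THEN wooden(item2)]. ⇒ new: wooden(item2).
[6] (6) [IF wooden(item2) THEN large(item2)]. ⇒ new: large(item2).
large(item2) first appears in round 6.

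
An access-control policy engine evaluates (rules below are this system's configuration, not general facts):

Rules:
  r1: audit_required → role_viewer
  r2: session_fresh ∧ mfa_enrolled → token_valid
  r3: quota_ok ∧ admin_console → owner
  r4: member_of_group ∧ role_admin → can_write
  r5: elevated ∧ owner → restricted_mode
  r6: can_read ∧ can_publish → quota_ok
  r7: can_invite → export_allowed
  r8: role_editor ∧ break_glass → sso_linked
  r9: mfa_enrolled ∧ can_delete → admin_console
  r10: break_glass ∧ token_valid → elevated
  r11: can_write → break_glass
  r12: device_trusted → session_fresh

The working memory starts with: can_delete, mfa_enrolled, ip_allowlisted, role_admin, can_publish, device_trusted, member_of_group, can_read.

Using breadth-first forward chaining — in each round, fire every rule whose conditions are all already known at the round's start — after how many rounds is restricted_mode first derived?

Round 1: r4 [member_of_group ∧ role_admin → can_write]; r6 [can_read ∧ can_publish → quota_ok]; r9 [mfa_enrolled ∧ can_delete → admin_console]; r12 [device_trusted → session_fresh]. New: can_write, quota_ok, admin_console, session_fresh.
Round 2: r2 [session_fresh ∧ mfa_enrolled → token_valid]; r3 [quota_ok ∧ admin_console → owner]; r11 [can_write → break_glass]. New: token_valid, owner, break_glass.
Round 3: r10 [break_glass ∧ token_valid → elevated]. New: elevated.
Round 4: r5 [elevated ∧ owner → restricted_mode]. New: restricted_mode.
restricted_mode first appears in round 4.

4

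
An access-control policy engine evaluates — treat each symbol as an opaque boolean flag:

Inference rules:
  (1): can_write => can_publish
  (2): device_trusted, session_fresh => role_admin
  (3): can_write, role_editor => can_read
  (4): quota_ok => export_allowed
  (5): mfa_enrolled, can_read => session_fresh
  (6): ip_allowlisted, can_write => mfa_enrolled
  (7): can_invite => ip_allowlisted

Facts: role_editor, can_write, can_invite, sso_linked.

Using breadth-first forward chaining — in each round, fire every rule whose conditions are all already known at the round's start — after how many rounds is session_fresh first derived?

Round 1 fires (1), (3), (7), giving can_publish, can_read, ip_allowlisted.
Round 2 fires (6), giving mfa_enrolled.
Round 3 fires (5), giving session_fresh.
session_fresh first appears in round 3.

3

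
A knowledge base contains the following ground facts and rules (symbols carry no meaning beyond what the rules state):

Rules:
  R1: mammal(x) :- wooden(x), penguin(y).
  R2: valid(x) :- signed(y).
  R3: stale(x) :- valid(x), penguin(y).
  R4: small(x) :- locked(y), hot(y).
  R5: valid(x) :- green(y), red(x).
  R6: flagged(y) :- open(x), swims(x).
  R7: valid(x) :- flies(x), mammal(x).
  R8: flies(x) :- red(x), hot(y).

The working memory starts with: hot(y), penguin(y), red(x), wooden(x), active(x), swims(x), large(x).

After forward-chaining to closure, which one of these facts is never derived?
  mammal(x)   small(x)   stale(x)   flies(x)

[1] R1 [mammal(x) :- wooden(x), penguin(y).]; R8 [flies(x) :- red(x), hot(y).]. ⇒ new: mammal(x), flies(x).
[2] R7 [valid(x) :- flies(x), mammal(x).]. ⇒ new: valid(x).
[3] R3 [stale(x) :- valid(x), penguin(y).]. ⇒ new: stale(x).
Derived: mammal(x) (round 1), flies(x) (round 1), stale(x) (round 3). small(x) never appears in any round.

small(x)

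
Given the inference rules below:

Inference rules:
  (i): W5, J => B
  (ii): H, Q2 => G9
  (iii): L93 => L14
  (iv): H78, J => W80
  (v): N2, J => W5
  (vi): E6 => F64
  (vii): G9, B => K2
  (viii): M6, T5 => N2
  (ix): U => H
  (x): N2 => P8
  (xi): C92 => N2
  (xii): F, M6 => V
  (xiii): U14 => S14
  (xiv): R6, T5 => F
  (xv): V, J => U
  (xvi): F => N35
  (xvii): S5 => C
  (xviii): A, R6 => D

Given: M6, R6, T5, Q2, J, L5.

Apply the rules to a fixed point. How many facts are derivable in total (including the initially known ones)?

17

[1] (viii) [M6, T5 => N2]; (xiv) [R6, T5 => F]. ⇒ new: N2, F.
[2] (v) [N2, J => W5]; (x) [N2 => P8]; (xii) [F, M6 => V]; (xvi) [F => N35]. ⇒ new: W5, P8, V, N35.
[3] (i) [W5, J => B]; (xv) [V, J => U]. ⇒ new: B, U.
[4] (ix) [U => H]. ⇒ new: H.
[5] (ii) [H, Q2 => G9]. ⇒ new: G9.
[6] (vii) [G9, B => K2]. ⇒ new: K2.
Closure: {B, F, G9, H, J, K2, L5, M6, N2, N35, P8, Q2, R6, T5, U, V, W5} — 17 facts.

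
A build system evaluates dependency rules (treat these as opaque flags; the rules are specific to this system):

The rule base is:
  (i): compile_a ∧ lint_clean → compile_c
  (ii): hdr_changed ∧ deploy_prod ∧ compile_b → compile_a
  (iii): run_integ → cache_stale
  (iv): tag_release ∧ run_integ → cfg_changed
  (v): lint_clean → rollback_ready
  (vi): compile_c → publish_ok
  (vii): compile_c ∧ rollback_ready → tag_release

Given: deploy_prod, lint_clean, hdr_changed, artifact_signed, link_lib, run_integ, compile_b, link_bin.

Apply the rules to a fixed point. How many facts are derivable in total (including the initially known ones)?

15

Round 1 fires (ii), (iii), (v), giving compile_a, cache_stale, rollback_ready.
Round 2 fires (i), giving compile_c.
Round 3 fires (vi), (vii), giving publish_ok, tag_release.
Round 4 fires (iv), giving cfg_changed.
Closure: {artifact_signed, cache_stale, cfg_changed, compile_a, compile_b, compile_c, deploy_prod, hdr_changed, link_bin, link_lib, lint_clean, publish_ok, rollback_ready, run_integ, tag_release} — 15 facts.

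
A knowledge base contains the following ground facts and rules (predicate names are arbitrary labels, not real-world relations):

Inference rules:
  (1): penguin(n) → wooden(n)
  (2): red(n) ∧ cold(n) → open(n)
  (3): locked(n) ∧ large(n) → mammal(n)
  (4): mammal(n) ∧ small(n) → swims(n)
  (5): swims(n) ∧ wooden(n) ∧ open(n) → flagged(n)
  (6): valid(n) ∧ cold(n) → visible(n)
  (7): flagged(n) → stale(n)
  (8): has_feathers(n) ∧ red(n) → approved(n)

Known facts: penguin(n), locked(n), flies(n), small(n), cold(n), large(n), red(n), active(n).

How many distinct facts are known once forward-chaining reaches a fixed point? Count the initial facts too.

14

Round 1 fires (1), (2), (3), giving wooden(n), open(n), mammal(n).
Round 2 fires (4), giving swims(n).
Round 3 fires (5), giving flagged(n).
Round 4 fires (7), giving stale(n).
Closure: {active(n), cold(n), flagged(n), flies(n), large(n), locked(n), mammal(n), open(n), penguin(n), red(n), small(n), stale(n), swims(n), wooden(n)} — 14 facts.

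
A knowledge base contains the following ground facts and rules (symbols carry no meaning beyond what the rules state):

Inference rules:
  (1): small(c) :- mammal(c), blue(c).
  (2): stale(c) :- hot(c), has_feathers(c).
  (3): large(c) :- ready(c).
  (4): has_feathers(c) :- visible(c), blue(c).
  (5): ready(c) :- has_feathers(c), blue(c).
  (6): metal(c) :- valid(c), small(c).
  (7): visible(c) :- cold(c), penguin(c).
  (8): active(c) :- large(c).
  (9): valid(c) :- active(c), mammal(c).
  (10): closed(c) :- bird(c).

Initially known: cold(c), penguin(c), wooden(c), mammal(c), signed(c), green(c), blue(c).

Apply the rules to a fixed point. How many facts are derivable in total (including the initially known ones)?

Round 1: (1) [small(c) :- mammal(c), blue(c).]; (7) [visible(c) :- cold(c), penguin(c).]. New: small(c), visible(c).
Round 2: (4) [has_feathers(c) :- visible(c), blue(c).]. New: has_feathers(c).
Round 3: (5) [ready(c) :- has_feathers(c), blue(c).]. New: ready(c).
Round 4: (3) [large(c) :- ready(c).]. New: large(c).
Round 5: (8) [active(c) :- large(c).]. New: active(c).
Round 6: (9) [valid(c) :- active(c), mammal(c).]. New: valid(c).
Round 7: (6) [metal(c) :- valid(c), small(c).]. New: metal(c).
Closure: {active(c), blue(c), cold(c), green(c), has_feathers(c), large(c), mammal(c), metal(c), penguin(c), ready(c), signed(c), small(c), valid(c), visible(c), wooden(c)} — 15 facts.

15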